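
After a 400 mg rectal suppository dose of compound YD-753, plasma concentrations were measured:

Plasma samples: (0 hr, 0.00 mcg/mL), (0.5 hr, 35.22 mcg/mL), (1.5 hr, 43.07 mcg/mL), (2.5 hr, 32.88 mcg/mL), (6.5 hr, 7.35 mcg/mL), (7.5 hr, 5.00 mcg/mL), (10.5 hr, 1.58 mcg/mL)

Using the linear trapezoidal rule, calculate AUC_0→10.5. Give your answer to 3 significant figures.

Trapezoidal AUC_0→10.5:
  [0→0.5]: (0.00+35.22)/2 × 0.5 = 8.805
  [0.5→1.5]: (35.22+43.07)/2 × 1 = 39.145
  [1.5→2.5]: (43.07+32.88)/2 × 1 = 37.975
  [2.5→6.5]: (32.88+7.35)/2 × 4 = 80.46
  [6.5→7.5]: (7.35+5.00)/2 × 1 = 6.175
  [7.5→10.5]: (5.00+1.58)/2 × 3 = 9.87
  Sum = 182.43 mcg/mL·hr

AUC = 182 mcg/mL·hr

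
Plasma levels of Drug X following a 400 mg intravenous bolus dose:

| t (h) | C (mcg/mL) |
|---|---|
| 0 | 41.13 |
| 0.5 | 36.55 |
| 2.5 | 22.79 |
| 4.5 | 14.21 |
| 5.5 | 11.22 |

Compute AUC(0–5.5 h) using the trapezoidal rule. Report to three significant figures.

Trapezoidal AUC_0→5.5:
  [0→0.5]: (41.13+36.55)/2 × 0.5 = 19.42
  [0.5→2.5]: (36.55+22.79)/2 × 2 = 59.34
  [2.5→4.5]: (22.79+14.21)/2 × 2 = 37.0
  [4.5→5.5]: (14.21+11.22)/2 × 1 = 12.715
  Sum = 128.475 mcg/mL·h

AUC = 128 mcg/mL·h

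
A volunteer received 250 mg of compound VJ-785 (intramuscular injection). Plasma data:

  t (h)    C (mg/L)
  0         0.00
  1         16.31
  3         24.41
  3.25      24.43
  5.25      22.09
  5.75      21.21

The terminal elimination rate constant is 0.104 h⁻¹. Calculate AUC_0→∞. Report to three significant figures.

Trapezoidal AUC_0→5.75:
  [0→1]: (0.00+16.31)/2 × 1 = 8.155
  [1→3]: (16.31+24.41)/2 × 2 = 40.72
  [3→3.25]: (24.41+24.43)/2 × 0.25 = 6.105
  [3.25→5.25]: (24.43+22.09)/2 × 2 = 46.52
  [5.25→5.75]: (22.09+21.21)/2 × 0.5 = 10.825
  Sum = 112.325 mg/L·h
Extrapolated tail: C_last / k_e = 21.21 / 0.104 = 203.942
AUC_0→∞ = 112.325 + 203.942 = 316.267 mg/L·h

AUC = 316 mg/L·h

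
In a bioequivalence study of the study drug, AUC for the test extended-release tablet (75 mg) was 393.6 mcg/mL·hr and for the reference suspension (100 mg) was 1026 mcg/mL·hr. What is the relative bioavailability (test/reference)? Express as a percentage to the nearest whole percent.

F_rel = 51%

F_rel = (AUC_test/D_test) / (AUC_ref/D_ref)
      = (393.6/75) / (1026/100)
      = 5.248 / 10.26 = 0.5115 = 51.15%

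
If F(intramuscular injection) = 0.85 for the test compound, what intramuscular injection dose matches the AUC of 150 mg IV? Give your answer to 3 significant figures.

D_intramuscular = 176 mg

For equal systemic exposure: F × D_ev = D_iv
D_ev = D_iv / F = 150 / 0.85 = 176.471 mg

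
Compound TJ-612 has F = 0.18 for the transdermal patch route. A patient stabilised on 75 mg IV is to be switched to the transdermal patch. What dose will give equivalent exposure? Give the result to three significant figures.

D_transdermal = 417 mg

For equal systemic exposure: F × D_ev = D_iv
D_ev = D_iv / F = 75 / 0.18 = 416.667 mg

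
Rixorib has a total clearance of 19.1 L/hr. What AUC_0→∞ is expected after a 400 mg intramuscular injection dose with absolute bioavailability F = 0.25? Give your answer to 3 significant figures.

AUC_0→∞ = F × Dose / CL
        = 0.25 × 400 / 19.1 = 5.2356 mg/L·hr

AUC = 5.24 mg/L·hr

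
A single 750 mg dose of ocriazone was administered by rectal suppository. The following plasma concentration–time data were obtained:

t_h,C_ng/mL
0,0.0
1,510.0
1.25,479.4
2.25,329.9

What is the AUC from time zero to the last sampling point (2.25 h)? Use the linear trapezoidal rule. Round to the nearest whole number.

AUC = 783 ng/mL·h

Trapezoidal AUC_0→2.25:
  [0→1]: (0.0+510.0)/2 × 1 = 255.0
  [1→1.25]: (510.0+479.4)/2 × 0.25 = 123.675
  [1.25→2.25]: (479.4+329.9)/2 × 1 = 404.65
  Sum = 783.325 ng/mL·h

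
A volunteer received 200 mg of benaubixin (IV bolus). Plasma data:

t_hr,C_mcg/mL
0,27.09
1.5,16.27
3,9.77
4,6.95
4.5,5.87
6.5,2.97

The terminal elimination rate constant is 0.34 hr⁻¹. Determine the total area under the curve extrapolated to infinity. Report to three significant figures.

AUC = 81.2 mcg/mL·hr

Trapezoidal AUC_0→6.5:
  [0→1.5]: (27.09+16.27)/2 × 1.5 = 32.52
  [1.5→3]: (16.27+9.77)/2 × 1.5 = 19.53
  [3→4]: (9.77+6.95)/2 × 1 = 8.36
  [4→4.5]: (6.95+5.87)/2 × 0.5 = 3.205
  [4.5→6.5]: (5.87+2.97)/2 × 2 = 8.84
  Sum = 72.455 mcg/mL·hr
Extrapolated tail: C_last / k_e = 2.97 / 0.34 = 8.735
AUC_0→∞ = 72.455 + 8.735 = 81.19 mcg/mL·hr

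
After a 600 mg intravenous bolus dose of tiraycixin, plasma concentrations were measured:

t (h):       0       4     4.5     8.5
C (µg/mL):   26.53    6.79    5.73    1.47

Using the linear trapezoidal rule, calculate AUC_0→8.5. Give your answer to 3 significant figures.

Trapezoidal AUC_0→8.5:
  [0→4]: (26.53+6.79)/2 × 4 = 66.64
  [4→4.5]: (6.79+5.73)/2 × 0.5 = 3.13
  [4.5→8.5]: (5.73+1.47)/2 × 4 = 14.4
  Sum = 84.17 µg/mL·h

AUC = 84.2 µg/mL·h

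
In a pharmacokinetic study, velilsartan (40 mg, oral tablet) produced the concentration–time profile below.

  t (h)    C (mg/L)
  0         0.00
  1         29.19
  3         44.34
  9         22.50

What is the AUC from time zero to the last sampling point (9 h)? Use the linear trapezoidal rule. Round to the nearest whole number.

Trapezoidal AUC_0→9:
  [0→1]: (0.00+29.19)/2 × 1 = 14.595
  [1→3]: (29.19+44.34)/2 × 2 = 73.53
  [3→9]: (44.34+22.50)/2 × 6 = 200.52
  Sum = 288.645 mg/L·h

AUC = 289 mg/L·h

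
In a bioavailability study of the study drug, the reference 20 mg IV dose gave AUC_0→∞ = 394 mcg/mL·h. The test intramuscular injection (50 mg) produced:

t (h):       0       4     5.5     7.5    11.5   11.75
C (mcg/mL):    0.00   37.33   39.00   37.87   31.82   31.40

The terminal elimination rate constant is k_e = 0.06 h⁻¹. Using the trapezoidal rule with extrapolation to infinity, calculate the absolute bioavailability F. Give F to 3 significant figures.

F = 0.893

Trapezoidal AUC_0→11.75 (intramuscular injection):
  [0→4]: (0.00+37.33)/2 × 4 = 74.66
  [4→5.5]: (37.33+39.00)/2 × 1.5 = 57.2475
  [5.5→7.5]: (39.00+37.87)/2 × 2 = 76.87
  [7.5→11.5]: (37.87+31.82)/2 × 4 = 139.38
  [11.5→11.75]: (31.82+31.40)/2 × 0.25 = 7.9025
  Sum = 356.06 mcg/mL·h
Tail: C_last/k_e = 31.40/0.06 = 523.333
AUC_0→∞ (intramuscular injection) = 356.06 + 523.333 = 879.393 mcg/mL·h
F = (AUC_ev/D_ev)/(AUC_iv/D_iv) = (879.393/50)/(394/20) = 17.58786/19.7 = 0.8928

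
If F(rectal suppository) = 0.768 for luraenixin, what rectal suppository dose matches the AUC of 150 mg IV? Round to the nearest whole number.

For equal systemic exposure: F × D_ev = D_iv
D_ev = D_iv / F = 150 / 0.768 = 195.3125 mg

D_rectal = 195 mg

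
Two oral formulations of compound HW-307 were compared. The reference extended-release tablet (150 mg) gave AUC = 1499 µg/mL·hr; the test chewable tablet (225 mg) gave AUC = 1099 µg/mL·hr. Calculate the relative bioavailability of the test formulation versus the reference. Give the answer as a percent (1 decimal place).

F_rel = (AUC_test/D_test) / (AUC_ref/D_ref)
      = (1099/225) / (1499/150)
      = 4.88444 / 9.99333 = 0.4888 = 48.88%

F_rel = 48.9%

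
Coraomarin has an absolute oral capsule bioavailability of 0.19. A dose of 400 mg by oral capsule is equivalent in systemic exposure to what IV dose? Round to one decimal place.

D_iv = 76.0 mg

Systemic exposure from an extravascular dose = F × D_ev, so the equivalent IV dose is F × D_ev.
D_iv = F × D_ev = 0.19 × 400 = 76 mg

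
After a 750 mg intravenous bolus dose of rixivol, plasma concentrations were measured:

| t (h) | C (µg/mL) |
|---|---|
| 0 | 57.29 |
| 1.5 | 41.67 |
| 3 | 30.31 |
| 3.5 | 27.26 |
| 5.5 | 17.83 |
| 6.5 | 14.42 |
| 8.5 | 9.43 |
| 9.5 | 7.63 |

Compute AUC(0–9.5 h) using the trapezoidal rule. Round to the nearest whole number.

Trapezoidal AUC_0→9.5:
  [0→1.5]: (57.29+41.67)/2 × 1.5 = 74.22
  [1.5→3]: (41.67+30.31)/2 × 1.5 = 53.985
  [3→3.5]: (30.31+27.26)/2 × 0.5 = 14.3925
  [3.5→5.5]: (27.26+17.83)/2 × 2 = 45.09
  [5.5→6.5]: (17.83+14.42)/2 × 1 = 16.125
  [6.5→8.5]: (14.42+9.43)/2 × 2 = 23.85
  [8.5→9.5]: (9.43+7.63)/2 × 1 = 8.53
  Sum = 236.1925 µg/mL·h

AUC = 236 µg/mL·h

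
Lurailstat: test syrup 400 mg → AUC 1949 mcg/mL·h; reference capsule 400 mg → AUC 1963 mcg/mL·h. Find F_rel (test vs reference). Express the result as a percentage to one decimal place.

F_rel = (AUC_test/D_test) / (AUC_ref/D_ref)
      = (1949/400) / (1963/400)
      = 4.8725 / 4.9075 = 0.9929 = 99.29%

F_rel = 99.3%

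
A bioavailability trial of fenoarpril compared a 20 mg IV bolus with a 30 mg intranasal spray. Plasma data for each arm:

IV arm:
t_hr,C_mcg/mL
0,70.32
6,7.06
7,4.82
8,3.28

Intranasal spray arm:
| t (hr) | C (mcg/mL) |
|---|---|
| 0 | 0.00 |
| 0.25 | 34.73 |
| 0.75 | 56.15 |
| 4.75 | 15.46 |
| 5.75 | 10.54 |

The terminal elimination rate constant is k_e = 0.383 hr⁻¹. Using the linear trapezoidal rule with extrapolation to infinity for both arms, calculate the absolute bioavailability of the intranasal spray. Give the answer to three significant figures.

F = 0.561

Trapezoidal AUC_0→8 (IV):
  [0→6]: (70.32+7.06)/2 × 6 = 232.14
  [6→7]: (7.06+4.82)/2 × 1 = 5.94
  [7→8]: (4.82+3.28)/2 × 1 = 4.05
  Sum = 242.13 mcg/mL·hr
IV tail: 3.28/0.383 = 8.564; AUC_iv,0→∞ = 242.13 + 8.564 = 250.694 mcg/mL·hr
Trapezoidal AUC_0→5.75 (intranasal spray):
  [0→0.25]: (0.00+34.73)/2 × 0.25 = 4.34125
  [0.25→0.75]: (34.73+56.15)/2 × 0.5 = 22.72
  [0.75→4.75]: (56.15+15.46)/2 × 4 = 143.22
  [4.75→5.75]: (15.46+10.54)/2 × 1 = 13.0
  Sum = 183.28125 mcg/mL·hr
intranasal spray tail: 10.54/0.383 = 27.520; AUC_ev,0→∞ = 183.28125 + 27.520 = 210.80125 mcg/mL·hr
F = (AUC_ev/D_ev)/(AUC_iv/D_iv) = (210.80125/30)/(250.694/20) = 7.02671/12.5347 = 0.5606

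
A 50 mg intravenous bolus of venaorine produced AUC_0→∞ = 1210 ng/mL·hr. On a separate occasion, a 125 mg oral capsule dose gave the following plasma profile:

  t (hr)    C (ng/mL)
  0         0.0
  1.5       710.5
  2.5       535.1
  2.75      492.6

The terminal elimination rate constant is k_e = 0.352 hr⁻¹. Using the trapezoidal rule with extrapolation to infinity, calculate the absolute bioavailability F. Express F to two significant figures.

Trapezoidal AUC_0→2.75 (oral capsule):
  [0→1.5]: (0.0+710.5)/2 × 1.5 = 532.875
  [1.5→2.5]: (710.5+535.1)/2 × 1 = 622.8
  [2.5→2.75]: (535.1+492.6)/2 × 0.25 = 128.4625
  Sum = 1284.1375 ng/mL·hr
Tail: C_last/k_e = 492.6/0.352 = 1399.432
AUC_0→∞ (oral capsule) = 1284.1375 + 1399.432 = 2683.5695 ng/mL·hr
F = (AUC_ev/D_ev)/(AUC_iv/D_iv) = (2683.5695/125)/(1210/50) = 21.468556/24.2 = 0.8871

F = 0.89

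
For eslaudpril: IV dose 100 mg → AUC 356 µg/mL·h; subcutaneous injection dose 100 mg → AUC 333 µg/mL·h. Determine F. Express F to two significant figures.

F = 0.94

F = (AUC_ev / D_ev) / (AUC_iv / D_iv)
  = (333/100) / (356/100)
  = 3.33 / 3.56 = 0.9354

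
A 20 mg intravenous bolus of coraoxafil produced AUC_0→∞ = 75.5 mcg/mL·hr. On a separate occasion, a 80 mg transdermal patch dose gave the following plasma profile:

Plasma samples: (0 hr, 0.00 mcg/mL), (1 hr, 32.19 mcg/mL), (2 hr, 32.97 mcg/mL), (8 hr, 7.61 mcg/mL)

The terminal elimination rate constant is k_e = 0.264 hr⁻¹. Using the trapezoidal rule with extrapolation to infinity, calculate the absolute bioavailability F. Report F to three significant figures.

F = 0.660

Trapezoidal AUC_0→8 (transdermal patch):
  [0→1]: (0.00+32.19)/2 × 1 = 16.095
  [1→2]: (32.19+32.97)/2 × 1 = 32.58
  [2→8]: (32.97+7.61)/2 × 6 = 121.74
  Sum = 170.415 mcg/mL·hr
Tail: C_last/k_e = 7.61/0.264 = 28.826
AUC_0→∞ (transdermal patch) = 170.415 + 28.826 = 199.241 mcg/mL·hr
F = (AUC_ev/D_ev)/(AUC_iv/D_iv) = (199.241/80)/(75.5/20) = 2.4905125/3.775 = 0.6597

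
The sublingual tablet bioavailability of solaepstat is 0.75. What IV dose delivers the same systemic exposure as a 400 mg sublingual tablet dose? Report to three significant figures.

Systemic exposure from an extravascular dose = F × D_ev, so the equivalent IV dose is F × D_ev.
D_iv = F × D_ev = 0.75 × 400 = 300 mg

D_iv = 300 mg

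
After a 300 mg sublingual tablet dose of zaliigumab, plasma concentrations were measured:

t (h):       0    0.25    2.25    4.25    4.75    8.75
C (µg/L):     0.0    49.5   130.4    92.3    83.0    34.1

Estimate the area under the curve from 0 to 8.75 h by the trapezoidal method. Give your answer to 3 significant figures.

AUC = 687 µg/L·h

Trapezoidal AUC_0→8.75:
  [0→0.25]: (0.0+49.5)/2 × 0.25 = 6.1875
  [0.25→2.25]: (49.5+130.4)/2 × 2 = 179.9
  [2.25→4.25]: (130.4+92.3)/2 × 2 = 222.7
  [4.25→4.75]: (92.3+83.0)/2 × 0.5 = 43.825
  [4.75→8.75]: (83.0+34.1)/2 × 4 = 234.2
  Sum = 686.8125 µg/L·h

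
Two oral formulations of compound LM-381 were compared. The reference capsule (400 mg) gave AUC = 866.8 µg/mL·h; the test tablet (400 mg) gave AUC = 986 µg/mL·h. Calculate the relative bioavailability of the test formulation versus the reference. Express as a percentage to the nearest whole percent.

F_rel = 114%

F_rel = (AUC_test/D_test) / (AUC_ref/D_ref)
      = (986/400) / (866.8/400)
      = 2.465 / 2.167 = 1.1375 = 113.75%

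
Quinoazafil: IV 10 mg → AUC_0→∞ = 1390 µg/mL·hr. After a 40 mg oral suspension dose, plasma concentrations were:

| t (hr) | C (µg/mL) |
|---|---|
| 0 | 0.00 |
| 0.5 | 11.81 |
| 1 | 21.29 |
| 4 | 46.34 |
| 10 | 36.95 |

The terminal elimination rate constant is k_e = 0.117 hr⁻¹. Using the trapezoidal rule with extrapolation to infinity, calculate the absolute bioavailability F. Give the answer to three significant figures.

Trapezoidal AUC_0→10 (oral suspension):
  [0→0.5]: (0.00+11.81)/2 × 0.5 = 2.9525
  [0.5→1]: (11.81+21.29)/2 × 0.5 = 8.275
  [1→4]: (21.29+46.34)/2 × 3 = 101.445
  [4→10]: (46.34+36.95)/2 × 6 = 249.87
  Sum = 362.5425 µg/mL·hr
Tail: C_last/k_e = 36.95/0.117 = 315.812
AUC_0→∞ (oral suspension) = 362.5425 + 315.812 = 678.3545 µg/mL·hr
F = (AUC_ev/D_ev)/(AUC_iv/D_iv) = (678.3545/40)/(1390/10) = 16.9589/139 = 0.1220

F = 0.122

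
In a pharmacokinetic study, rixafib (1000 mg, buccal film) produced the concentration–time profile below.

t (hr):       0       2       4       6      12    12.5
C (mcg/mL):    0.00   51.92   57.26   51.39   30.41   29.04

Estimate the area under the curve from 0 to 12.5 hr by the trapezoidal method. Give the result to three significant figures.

Trapezoidal AUC_0→12.5:
  [0→2]: (0.00+51.92)/2 × 2 = 51.92
  [2→4]: (51.92+57.26)/2 × 2 = 109.18
  [4→6]: (57.26+51.39)/2 × 2 = 108.65
  [6→12]: (51.39+30.41)/2 × 6 = 245.4
  [12→12.5]: (30.41+29.04)/2 × 0.5 = 14.8625
  Sum = 530.0125 mcg/mL·hr

AUC = 530 mcg/mL·hr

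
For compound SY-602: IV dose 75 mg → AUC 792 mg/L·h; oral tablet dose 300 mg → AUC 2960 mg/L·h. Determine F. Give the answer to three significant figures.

F = 0.934

F = (AUC_ev / D_ev) / (AUC_iv / D_iv)
  = (2960/300) / (792/75)
  = 9.86667 / 10.56 = 0.9343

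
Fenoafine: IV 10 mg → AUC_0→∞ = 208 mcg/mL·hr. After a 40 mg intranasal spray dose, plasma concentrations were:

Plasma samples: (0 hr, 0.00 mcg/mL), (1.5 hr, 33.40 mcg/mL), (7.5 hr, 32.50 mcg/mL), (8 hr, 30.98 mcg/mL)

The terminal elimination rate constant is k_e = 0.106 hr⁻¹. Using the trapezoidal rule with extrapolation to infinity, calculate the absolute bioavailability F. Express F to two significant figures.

Trapezoidal AUC_0→8 (intranasal spray):
  [0→1.5]: (0.00+33.40)/2 × 1.5 = 25.05
  [1.5→7.5]: (33.40+32.50)/2 × 6 = 197.7
  [7.5→8]: (32.50+30.98)/2 × 0.5 = 15.87
  Sum = 238.62 mcg/mL·hr
Tail: C_last/k_e = 30.98/0.106 = 292.264
AUC_0→∞ (intranasal spray) = 238.62 + 292.264 = 530.884 mcg/mL·hr
F = (AUC_ev/D_ev)/(AUC_iv/D_iv) = (530.884/40)/(208/10) = 13.2721/20.8 = 0.6381

F = 0.64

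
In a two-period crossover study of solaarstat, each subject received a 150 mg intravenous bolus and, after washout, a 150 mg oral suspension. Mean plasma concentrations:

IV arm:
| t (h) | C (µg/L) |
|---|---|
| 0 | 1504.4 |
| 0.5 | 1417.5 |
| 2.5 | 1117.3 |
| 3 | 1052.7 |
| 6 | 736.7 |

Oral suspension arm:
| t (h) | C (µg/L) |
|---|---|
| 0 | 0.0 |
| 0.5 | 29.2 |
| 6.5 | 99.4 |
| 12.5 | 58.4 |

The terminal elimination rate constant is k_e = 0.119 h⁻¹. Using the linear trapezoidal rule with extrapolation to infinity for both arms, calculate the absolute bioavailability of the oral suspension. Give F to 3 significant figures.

Trapezoidal AUC_0→6 (IV):
  [0→0.5]: (1504.4+1417.5)/2 × 0.5 = 730.475
  [0.5→2.5]: (1417.5+1117.3)/2 × 2 = 2534.8
  [2.5→3]: (1117.3+1052.7)/2 × 0.5 = 542.5
  [3→6]: (1052.7+736.7)/2 × 3 = 2684.1
  Sum = 6491.875 µg/L·h
IV tail: 736.7/0.119 = 6190.756; AUC_iv,0→∞ = 6491.875 + 6190.756 = 12682.631 µg/L·h
Trapezoidal AUC_0→12.5 (oral suspension):
  [0→0.5]: (0.0+29.2)/2 × 0.5 = 7.3
  [0.5→6.5]: (29.2+99.4)/2 × 6 = 385.8
  [6.5→12.5]: (99.4+58.4)/2 × 6 = 473.4
  Sum = 866.5 µg/L·h
oral suspension tail: 58.4/0.119 = 490.756; AUC_ev,0→∞ = 866.5 + 490.756 = 1357.256 µg/L·h
F = (AUC_ev/D_ev)/(AUC_iv/D_iv) = (1357.256/150)/(12682.631/150) = 9.04837/84.5509 = 0.1070

F = 0.107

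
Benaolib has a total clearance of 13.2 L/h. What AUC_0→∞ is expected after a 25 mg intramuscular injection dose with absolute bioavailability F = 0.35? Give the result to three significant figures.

AUC_0→∞ = F × Dose / CL
        = 0.35 × 25 / 13.2 = 0.662879 mg/L·h

AUC = 0.663 mg/L·h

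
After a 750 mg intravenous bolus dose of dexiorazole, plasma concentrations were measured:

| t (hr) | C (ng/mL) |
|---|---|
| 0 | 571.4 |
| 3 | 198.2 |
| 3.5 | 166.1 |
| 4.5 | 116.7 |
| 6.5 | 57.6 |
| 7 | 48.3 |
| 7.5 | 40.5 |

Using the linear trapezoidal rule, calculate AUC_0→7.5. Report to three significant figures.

AUC = 1610 ng/mL·hr

Trapezoidal AUC_0→7.5:
  [0→3]: (571.4+198.2)/2 × 3 = 1154.4
  [3→3.5]: (198.2+166.1)/2 × 0.5 = 91.075
  [3.5→4.5]: (166.1+116.7)/2 × 1 = 141.4
  [4.5→6.5]: (116.7+57.6)/2 × 2 = 174.3
  [6.5→7]: (57.6+48.3)/2 × 0.5 = 26.475
  [7→7.5]: (48.3+40.5)/2 × 0.5 = 22.2
  Sum = 1609.85 ng/mL·hr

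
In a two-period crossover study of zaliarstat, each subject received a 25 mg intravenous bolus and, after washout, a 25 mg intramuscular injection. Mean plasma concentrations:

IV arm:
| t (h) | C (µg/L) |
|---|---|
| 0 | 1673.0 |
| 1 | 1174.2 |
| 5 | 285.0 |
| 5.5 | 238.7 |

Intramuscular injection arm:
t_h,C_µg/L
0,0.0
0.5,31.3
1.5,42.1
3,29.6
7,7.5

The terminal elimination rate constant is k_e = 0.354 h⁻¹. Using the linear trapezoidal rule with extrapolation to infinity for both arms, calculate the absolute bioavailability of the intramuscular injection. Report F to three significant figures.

Trapezoidal AUC_0→5.5 (IV):
  [0→1]: (1673.0+1174.2)/2 × 1 = 1423.6
  [1→5]: (1174.2+285.0)/2 × 4 = 2918.4
  [5→5.5]: (285.0+238.7)/2 × 0.5 = 130.925
  Sum = 4472.925 µg/L·h
IV tail: 238.7/0.354 = 674.294; AUC_iv,0→∞ = 4472.925 + 674.294 = 5147.219 µg/L·h
Trapezoidal AUC_0→7 (intramuscular injection):
  [0→0.5]: (0.0+31.3)/2 × 0.5 = 7.825
  [0.5→1.5]: (31.3+42.1)/2 × 1 = 36.7
  [1.5→3]: (42.1+29.6)/2 × 1.5 = 53.775
  [3→7]: (29.6+7.5)/2 × 4 = 74.2
  Sum = 172.5 µg/L·h
intramuscular injection tail: 7.5/0.354 = 21.186; AUC_ev,0→∞ = 172.5 + 21.186 = 193.686 µg/L·h
F = (AUC_ev/D_ev)/(AUC_iv/D_iv) = (193.686/25)/(5147.219/25) = 7.74744/205.88876 = 0.0376

F = 0.0376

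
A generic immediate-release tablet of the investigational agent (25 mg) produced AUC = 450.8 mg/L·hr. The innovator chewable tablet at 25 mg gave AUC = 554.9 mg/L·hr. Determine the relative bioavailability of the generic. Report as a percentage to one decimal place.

F_rel = 81.2%

F_rel = (AUC_test/D_test) / (AUC_ref/D_ref)
      = (450.8/25) / (554.9/25)
      = 18.032 / 22.196 = 0.8124 = 81.24%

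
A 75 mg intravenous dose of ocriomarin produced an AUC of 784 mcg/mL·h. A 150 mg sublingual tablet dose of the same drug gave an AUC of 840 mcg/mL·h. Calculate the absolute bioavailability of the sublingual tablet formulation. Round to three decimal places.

F = (AUC_ev / D_ev) / (AUC_iv / D_iv)
  = (840/150) / (784/75)
  = 5.6 / 10.4533 = 0.5357

F = 0.536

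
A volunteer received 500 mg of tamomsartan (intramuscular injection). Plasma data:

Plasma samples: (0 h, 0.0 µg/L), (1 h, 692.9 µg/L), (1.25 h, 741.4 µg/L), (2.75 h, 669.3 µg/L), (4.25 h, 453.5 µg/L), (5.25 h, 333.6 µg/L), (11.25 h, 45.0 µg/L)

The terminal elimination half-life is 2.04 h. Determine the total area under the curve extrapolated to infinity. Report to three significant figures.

Trapezoidal AUC_0→11.25:
  [0→1]: (0.0+692.9)/2 × 1 = 346.45
  [1→1.25]: (692.9+741.4)/2 × 0.25 = 179.2875
  [1.25→2.75]: (741.4+669.3)/2 × 1.5 = 1058.025
  [2.75→4.25]: (669.3+453.5)/2 × 1.5 = 842.1
  [4.25→5.25]: (453.5+333.6)/2 × 1 = 393.55
  [5.25→11.25]: (333.6+45.0)/2 × 6 = 1135.8
  Sum = 3955.2125 µg/L·h
k_e = ln2 / t½ = 0.693147 / 2.04 = 0.3398 h^-1
Extrapolated tail: C_last / k_e = 45.0 / 0.3398 = 132.431
AUC_0→∞ = 3955.2125 + 132.431 = 4087.6435 µg/L·h

AUC = 4090 µg/L·h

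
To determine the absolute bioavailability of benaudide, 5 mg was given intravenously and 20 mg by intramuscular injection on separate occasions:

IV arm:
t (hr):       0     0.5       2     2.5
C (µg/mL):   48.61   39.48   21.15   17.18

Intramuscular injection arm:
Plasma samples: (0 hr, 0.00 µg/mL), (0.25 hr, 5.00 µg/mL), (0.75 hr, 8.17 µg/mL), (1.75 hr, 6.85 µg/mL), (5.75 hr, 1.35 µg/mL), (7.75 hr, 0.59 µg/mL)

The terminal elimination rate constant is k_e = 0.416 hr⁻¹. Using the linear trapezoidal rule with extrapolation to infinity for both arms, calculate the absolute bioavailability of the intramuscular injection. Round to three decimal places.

Trapezoidal AUC_0→2.5 (IV):
  [0→0.5]: (48.61+39.48)/2 × 0.5 = 22.0225
  [0.5→2]: (39.48+21.15)/2 × 1.5 = 45.4725
  [2→2.5]: (21.15+17.18)/2 × 0.5 = 9.5825
  Sum = 77.0775 µg/mL·hr
IV tail: 17.18/0.416 = 41.298; AUC_iv,0→∞ = 77.0775 + 41.298 = 118.3755 µg/mL·hr
Trapezoidal AUC_0→7.75 (intramuscular injection):
  [0→0.25]: (0.00+5.00)/2 × 0.25 = 0.625
  [0.25→0.75]: (5.00+8.17)/2 × 0.5 = 3.2925
  [0.75→1.75]: (8.17+6.85)/2 × 1 = 7.51
  [1.75→5.75]: (6.85+1.35)/2 × 4 = 16.4
  [5.75→7.75]: (1.35+0.59)/2 × 2 = 1.94
  Sum = 29.7675 µg/mL·hr
intramuscular injection tail: 0.59/0.416 = 1.418; AUC_ev,0→∞ = 29.7675 + 1.418 = 31.1855 µg/mL·hr
F = (AUC_ev/D_ev)/(AUC_iv/D_iv) = (31.1855/20)/(118.3755/5) = 1.559275/23.6751 = 0.0659

F = 0.066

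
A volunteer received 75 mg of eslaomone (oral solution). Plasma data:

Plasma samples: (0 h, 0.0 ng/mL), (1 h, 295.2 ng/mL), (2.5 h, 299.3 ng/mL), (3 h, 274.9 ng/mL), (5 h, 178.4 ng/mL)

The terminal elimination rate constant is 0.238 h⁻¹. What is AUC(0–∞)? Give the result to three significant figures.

AUC = 1940 ng/mL·h

Trapezoidal AUC_0→5:
  [0→1]: (0.0+295.2)/2 × 1 = 147.6
  [1→2.5]: (295.2+299.3)/2 × 1.5 = 445.875
  [2.5→3]: (299.3+274.9)/2 × 0.5 = 143.55
  [3→5]: (274.9+178.4)/2 × 2 = 453.3
  Sum = 1190.325 ng/mL·h
Extrapolated tail: C_last / k_e = 178.4 / 0.238 = 749.580
AUC_0→∞ = 1190.325 + 749.580 = 1939.905 ng/mL·h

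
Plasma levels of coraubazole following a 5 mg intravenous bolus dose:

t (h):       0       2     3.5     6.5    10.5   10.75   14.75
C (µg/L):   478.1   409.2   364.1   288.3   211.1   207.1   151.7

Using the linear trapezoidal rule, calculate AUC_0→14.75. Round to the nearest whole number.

Trapezoidal AUC_0→14.75:
  [0→2]: (478.1+409.2)/2 × 2 = 887.3
  [2→3.5]: (409.2+364.1)/2 × 1.5 = 579.975
  [3.5→6.5]: (364.1+288.3)/2 × 3 = 978.6
  [6.5→10.5]: (288.3+211.1)/2 × 4 = 998.8
  [10.5→10.75]: (211.1+207.1)/2 × 0.25 = 52.275
  [10.75→14.75]: (207.1+151.7)/2 × 4 = 717.6
  Sum = 4214.55 µg/L·h

AUC = 4215 µg/L·h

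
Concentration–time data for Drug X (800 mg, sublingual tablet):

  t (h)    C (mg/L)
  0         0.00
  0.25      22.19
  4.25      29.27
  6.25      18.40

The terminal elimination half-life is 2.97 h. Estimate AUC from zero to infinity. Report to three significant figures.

Trapezoidal AUC_0→6.25:
  [0→0.25]: (0.00+22.19)/2 × 0.25 = 2.77375
  [0.25→4.25]: (22.19+29.27)/2 × 4 = 102.92
  [4.25→6.25]: (29.27+18.40)/2 × 2 = 47.67
  Sum = 153.36375 mg/L·h
k_e = ln2 / t½ = 0.693147 / 2.97 = 0.2334 h^-1
Extrapolated tail: C_last / k_e = 18.40 / 0.2334 = 78.835
AUC_0→∞ = 153.36375 + 78.835 = 232.19875 mg/L·h

AUC = 232 mg/L·h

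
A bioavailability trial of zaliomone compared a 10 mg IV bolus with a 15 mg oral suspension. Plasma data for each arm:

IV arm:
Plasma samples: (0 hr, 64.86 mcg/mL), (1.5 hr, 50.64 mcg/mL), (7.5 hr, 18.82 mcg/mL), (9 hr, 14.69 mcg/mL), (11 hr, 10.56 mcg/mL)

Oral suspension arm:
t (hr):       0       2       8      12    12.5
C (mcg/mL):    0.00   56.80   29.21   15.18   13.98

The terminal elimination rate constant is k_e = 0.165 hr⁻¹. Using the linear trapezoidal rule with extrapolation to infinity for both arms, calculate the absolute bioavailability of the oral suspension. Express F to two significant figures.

Trapezoidal AUC_0→11 (IV):
  [0→1.5]: (64.86+50.64)/2 × 1.5 = 86.625
  [1.5→7.5]: (50.64+18.82)/2 × 6 = 208.38
  [7.5→9]: (18.82+14.69)/2 × 1.5 = 25.1325
  [9→11]: (14.69+10.56)/2 × 2 = 25.25
  Sum = 345.3875 mcg/mL·hr
IV tail: 10.56/0.165 = 64.000; AUC_iv,0→∞ = 345.3875 + 64.000 = 409.3875 mcg/mL·hr
Trapezoidal AUC_0→12.5 (oral suspension):
  [0→2]: (0.00+56.80)/2 × 2 = 56.8
  [2→8]: (56.80+29.21)/2 × 6 = 258.03
  [8→12]: (29.21+15.18)/2 × 4 = 88.78
  [12→12.5]: (15.18+13.98)/2 × 0.5 = 7.29
  Sum = 410.9 mcg/mL·hr
oral suspension tail: 13.98/0.165 = 84.727; AUC_ev,0→∞ = 410.9 + 84.727 = 495.627 mcg/mL·hr
F = (AUC_ev/D_ev)/(AUC_iv/D_iv) = (495.627/15)/(409.3875/10) = 33.0418/40.93875 = 0.8071

F = 0.81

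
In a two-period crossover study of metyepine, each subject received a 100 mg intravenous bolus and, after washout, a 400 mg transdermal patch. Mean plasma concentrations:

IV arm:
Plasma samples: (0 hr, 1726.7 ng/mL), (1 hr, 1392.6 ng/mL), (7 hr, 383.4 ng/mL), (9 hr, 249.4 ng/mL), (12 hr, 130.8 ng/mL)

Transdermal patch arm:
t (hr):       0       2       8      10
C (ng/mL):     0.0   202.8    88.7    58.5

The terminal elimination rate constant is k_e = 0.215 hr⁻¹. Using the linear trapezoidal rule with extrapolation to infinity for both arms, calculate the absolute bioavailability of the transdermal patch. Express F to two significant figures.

F = 0.043

Trapezoidal AUC_0→12 (IV):
  [0→1]: (1726.7+1392.6)/2 × 1 = 1559.65
  [1→7]: (1392.6+383.4)/2 × 6 = 5328.0
  [7→9]: (383.4+249.4)/2 × 2 = 632.8
  [9→12]: (249.4+130.8)/2 × 3 = 570.3
  Sum = 8090.75 ng/mL·hr
IV tail: 130.8/0.215 = 608.372; AUC_iv,0→∞ = 8090.75 + 608.372 = 8699.122 ng/mL·hr
Trapezoidal AUC_0→10 (transdermal patch):
  [0→2]: (0.0+202.8)/2 × 2 = 202.8
  [2→8]: (202.8+88.7)/2 × 6 = 874.5
  [8→10]: (88.7+58.5)/2 × 2 = 147.2
  Sum = 1224.5 ng/mL·hr
transdermal patch tail: 58.5/0.215 = 272.093; AUC_ev,0→∞ = 1224.5 + 272.093 = 1496.593 ng/mL·hr
F = (AUC_ev/D_ev)/(AUC_iv/D_iv) = (1496.593/400)/(8699.122/100) = 3.7414825/86.99122 = 0.0430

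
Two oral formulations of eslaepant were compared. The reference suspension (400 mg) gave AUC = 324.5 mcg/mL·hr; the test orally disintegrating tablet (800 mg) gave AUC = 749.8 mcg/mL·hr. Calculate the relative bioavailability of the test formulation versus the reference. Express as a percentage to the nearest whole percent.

F_rel = 116%

F_rel = (AUC_test/D_test) / (AUC_ref/D_ref)
      = (749.8/800) / (324.5/400)
      = 0.93725 / 0.81125 = 1.1553 = 115.53%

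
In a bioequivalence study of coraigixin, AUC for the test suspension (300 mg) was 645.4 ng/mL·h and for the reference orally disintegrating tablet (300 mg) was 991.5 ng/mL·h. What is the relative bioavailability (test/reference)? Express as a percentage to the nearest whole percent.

F_rel = (AUC_test/D_test) / (AUC_ref/D_ref)
      = (645.4/300) / (991.5/300)
      = 2.15133 / 3.305 = 0.6509 = 65.09%

F_rel = 65%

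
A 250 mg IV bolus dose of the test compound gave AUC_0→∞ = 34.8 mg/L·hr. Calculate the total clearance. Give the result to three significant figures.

CL = Dose_iv / AUC_0→∞
   = 250 / 34.8 = 7.18391 L/hr

CL = 7.18 L/hr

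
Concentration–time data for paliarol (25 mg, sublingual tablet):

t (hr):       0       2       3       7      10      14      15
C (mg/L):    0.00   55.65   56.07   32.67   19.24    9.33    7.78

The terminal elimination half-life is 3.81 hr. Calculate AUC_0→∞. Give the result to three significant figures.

AUC = 475 mg/L·hr

Trapezoidal AUC_0→15:
  [0→2]: (0.00+55.65)/2 × 2 = 55.65
  [2→3]: (55.65+56.07)/2 × 1 = 55.86
  [3→7]: (56.07+32.67)/2 × 4 = 177.48
  [7→10]: (32.67+19.24)/2 × 3 = 77.865
  [10→14]: (19.24+9.33)/2 × 4 = 57.14
  [14→15]: (9.33+7.78)/2 × 1 = 8.555
  Sum = 432.55 mg/L·hr
k_e = ln2 / t½ = 0.693147 / 3.81 = 0.1819 hr^-1
Extrapolated tail: C_last / k_e = 7.78 / 0.1819 = 42.771
AUC_0→∞ = 432.55 + 42.771 = 475.321 mg/L·hr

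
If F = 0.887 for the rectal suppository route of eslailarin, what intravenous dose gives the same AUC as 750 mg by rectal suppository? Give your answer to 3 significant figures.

Systemic exposure from an extravascular dose = F × D_ev, so the equivalent IV dose is F × D_ev.
D_iv = F × D_ev = 0.887 × 750 = 665.25 mg

D_iv = 665 mg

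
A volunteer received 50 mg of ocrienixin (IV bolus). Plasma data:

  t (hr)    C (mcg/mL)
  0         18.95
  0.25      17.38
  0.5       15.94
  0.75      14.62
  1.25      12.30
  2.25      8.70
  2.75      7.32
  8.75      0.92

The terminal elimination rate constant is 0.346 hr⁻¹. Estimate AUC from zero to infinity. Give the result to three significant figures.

AUC = 61.1 mcg/mL·hr

Trapezoidal AUC_0→8.75:
  [0→0.25]: (18.95+17.38)/2 × 0.25 = 4.54125
  [0.25→0.5]: (17.38+15.94)/2 × 0.25 = 4.165
  [0.5→0.75]: (15.94+14.62)/2 × 0.25 = 3.82
  [0.75→1.25]: (14.62+12.30)/2 × 0.5 = 6.73
  [1.25→2.25]: (12.30+8.70)/2 × 1 = 10.5
  [2.25→2.75]: (8.70+7.32)/2 × 0.5 = 4.005
  [2.75→8.75]: (7.32+0.92)/2 × 6 = 24.72
  Sum = 58.48125 mcg/mL·hr
Extrapolated tail: C_last / k_e = 0.92 / 0.346 = 2.659
AUC_0→∞ = 58.48125 + 2.659 = 61.14025 mcg/mL·hr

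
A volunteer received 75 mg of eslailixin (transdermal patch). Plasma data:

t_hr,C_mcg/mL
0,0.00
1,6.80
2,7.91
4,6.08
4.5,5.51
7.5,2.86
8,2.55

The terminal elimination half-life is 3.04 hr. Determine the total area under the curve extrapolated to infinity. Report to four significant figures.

Trapezoidal AUC_0→8:
  [0→1]: (0.00+6.80)/2 × 1 = 3.4
  [1→2]: (6.80+7.91)/2 × 1 = 7.355
  [2→4]: (7.91+6.08)/2 × 2 = 13.99
  [4→4.5]: (6.08+5.51)/2 × 0.5 = 2.8975
  [4.5→7.5]: (5.51+2.86)/2 × 3 = 12.555
  [7.5→8]: (2.86+2.55)/2 × 0.5 = 1.3525
  Sum = 41.55 mcg/mL·hr
k_e = ln2 / t½ = 0.693147 / 3.04 = 0.2280 hr^-1
Extrapolated tail: C_last / k_e = 2.55 / 0.228 = 11.184
AUC_0→∞ = 41.55 + 11.184 = 52.734 mcg/mL·hr

AUC = 52.73 mcg/mL·hr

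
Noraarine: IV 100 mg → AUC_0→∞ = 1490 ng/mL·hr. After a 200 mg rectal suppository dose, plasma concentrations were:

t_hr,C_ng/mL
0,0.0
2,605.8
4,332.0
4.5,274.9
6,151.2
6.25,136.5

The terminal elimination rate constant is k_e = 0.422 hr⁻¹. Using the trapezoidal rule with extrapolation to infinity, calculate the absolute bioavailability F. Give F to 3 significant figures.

Trapezoidal AUC_0→6.25 (rectal suppository):
  [0→2]: (0.0+605.8)/2 × 2 = 605.8
  [2→4]: (605.8+332.0)/2 × 2 = 937.8
  [4→4.5]: (332.0+274.9)/2 × 0.5 = 151.725
  [4.5→6]: (274.9+151.2)/2 × 1.5 = 319.575
  [6→6.25]: (151.2+136.5)/2 × 0.25 = 35.9625
  Sum = 2050.8625 ng/mL·hr
Tail: C_last/k_e = 136.5/0.422 = 323.460
AUC_0→∞ (rectal suppository) = 2050.8625 + 323.460 = 2374.3225 ng/mL·hr
F = (AUC_ev/D_ev)/(AUC_iv/D_iv) = (2374.3225/200)/(1490/100) = 11.8716/14.9 = 0.7968

F = 0.797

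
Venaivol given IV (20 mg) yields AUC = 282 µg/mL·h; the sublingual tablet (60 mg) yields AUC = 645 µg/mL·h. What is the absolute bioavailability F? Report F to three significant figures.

F = 0.762

F = (AUC_ev / D_ev) / (AUC_iv / D_iv)
  = (645/60) / (282/20)
  = 10.75 / 14.1 = 0.7624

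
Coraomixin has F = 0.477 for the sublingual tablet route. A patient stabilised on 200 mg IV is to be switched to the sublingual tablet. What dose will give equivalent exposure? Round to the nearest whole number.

For equal systemic exposure: F × D_ev = D_iv
D_ev = D_iv / F = 200 / 0.477 = 419.287 mg

D_sublingual = 419 mg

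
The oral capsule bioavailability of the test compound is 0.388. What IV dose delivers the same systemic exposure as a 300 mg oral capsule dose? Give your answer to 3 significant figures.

D_iv = 116 mg

Systemic exposure from an extravascular dose = F × D_ev, so the equivalent IV dose is F × D_ev.
D_iv = F × D_ev = 0.388 × 300 = 116.4 mg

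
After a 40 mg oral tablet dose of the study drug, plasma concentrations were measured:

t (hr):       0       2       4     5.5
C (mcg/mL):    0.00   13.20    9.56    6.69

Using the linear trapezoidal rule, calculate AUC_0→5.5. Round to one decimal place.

AUC = 48.1 mcg/mL·hr

Trapezoidal AUC_0→5.5:
  [0→2]: (0.00+13.20)/2 × 2 = 13.2
  [2→4]: (13.20+9.56)/2 × 2 = 22.76
  [4→5.5]: (9.56+6.69)/2 × 1.5 = 12.1875
  Sum = 48.1475 mcg/mL·hr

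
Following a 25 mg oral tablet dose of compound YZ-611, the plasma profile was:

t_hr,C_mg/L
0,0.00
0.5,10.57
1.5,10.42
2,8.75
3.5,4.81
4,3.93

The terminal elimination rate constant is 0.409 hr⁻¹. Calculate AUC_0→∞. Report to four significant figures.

AUC = 39.89 mg/L·hr

Trapezoidal AUC_0→4:
  [0→0.5]: (0.00+10.57)/2 × 0.5 = 2.6425
  [0.5→1.5]: (10.57+10.42)/2 × 1 = 10.495
  [1.5→2]: (10.42+8.75)/2 × 0.5 = 4.7925
  [2→3.5]: (8.75+4.81)/2 × 1.5 = 10.17
  [3.5→4]: (4.81+3.93)/2 × 0.5 = 2.185
  Sum = 30.285 mg/L·hr
Extrapolated tail: C_last / k_e = 3.93 / 0.409 = 9.609
AUC_0→∞ = 30.285 + 9.609 = 39.894 mg/L·hr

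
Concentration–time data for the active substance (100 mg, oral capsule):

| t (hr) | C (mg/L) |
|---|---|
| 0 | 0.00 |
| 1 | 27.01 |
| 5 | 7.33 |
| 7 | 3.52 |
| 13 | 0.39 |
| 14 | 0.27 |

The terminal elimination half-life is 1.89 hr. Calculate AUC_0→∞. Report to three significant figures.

AUC = 106 mg/L·hr

Trapezoidal AUC_0→14:
  [0→1]: (0.00+27.01)/2 × 1 = 13.505
  [1→5]: (27.01+7.33)/2 × 4 = 68.68
  [5→7]: (7.33+3.52)/2 × 2 = 10.85
  [7→13]: (3.52+0.39)/2 × 6 = 11.73
  [13→14]: (0.39+0.27)/2 × 1 = 0.33
  Sum = 105.095 mg/L·hr
k_e = ln2 / t½ = 0.693147 / 1.89 = 0.3667 hr^-1
Extrapolated tail: C_last / k_e = 0.27 / 0.3667 = 0.736
AUC_0→∞ = 105.095 + 0.736 = 105.831 mg/L·hr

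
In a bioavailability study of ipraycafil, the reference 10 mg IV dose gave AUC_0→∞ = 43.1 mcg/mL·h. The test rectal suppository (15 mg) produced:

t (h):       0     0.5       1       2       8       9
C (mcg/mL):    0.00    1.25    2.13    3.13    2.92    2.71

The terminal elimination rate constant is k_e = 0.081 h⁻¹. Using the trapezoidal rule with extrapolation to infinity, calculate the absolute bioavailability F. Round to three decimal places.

F = 0.900

Trapezoidal AUC_0→9 (rectal suppository):
  [0→0.5]: (0.00+1.25)/2 × 0.5 = 0.3125
  [0.5→1]: (1.25+2.13)/2 × 0.5 = 0.845
  [1→2]: (2.13+3.13)/2 × 1 = 2.63
  [2→8]: (3.13+2.92)/2 × 6 = 18.15
  [8→9]: (2.92+2.71)/2 × 1 = 2.815
  Sum = 24.7525 mcg/mL·h
Tail: C_last/k_e = 2.71/0.081 = 33.457
AUC_0→∞ (rectal suppository) = 24.7525 + 33.457 = 58.2095 mcg/mL·h
F = (AUC_ev/D_ev)/(AUC_iv/D_iv) = (58.2095/15)/(43.1/10) = 3.88063/4.31 = 0.9004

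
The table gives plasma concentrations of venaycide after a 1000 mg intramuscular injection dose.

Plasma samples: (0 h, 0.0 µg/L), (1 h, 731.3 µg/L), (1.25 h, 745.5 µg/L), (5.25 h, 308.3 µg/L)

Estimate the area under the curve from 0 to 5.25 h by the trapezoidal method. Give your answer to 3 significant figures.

Trapezoidal AUC_0→5.25:
  [0→1]: (0.0+731.3)/2 × 1 = 365.65
  [1→1.25]: (731.3+745.5)/2 × 0.25 = 184.6
  [1.25→5.25]: (745.5+308.3)/2 × 4 = 2107.6
  Sum = 2657.85 µg/L·h

AUC = 2660 µg/L·h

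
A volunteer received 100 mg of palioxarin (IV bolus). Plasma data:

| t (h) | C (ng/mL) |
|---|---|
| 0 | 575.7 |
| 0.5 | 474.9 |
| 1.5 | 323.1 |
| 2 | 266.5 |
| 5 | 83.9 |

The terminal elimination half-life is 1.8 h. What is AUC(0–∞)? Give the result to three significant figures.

Trapezoidal AUC_0→5:
  [0→0.5]: (575.7+474.9)/2 × 0.5 = 262.65
  [0.5→1.5]: (474.9+323.1)/2 × 1 = 399.0
  [1.5→2]: (323.1+266.5)/2 × 0.5 = 147.4
  [2→5]: (266.5+83.9)/2 × 3 = 525.6
  Sum = 1334.65 ng/mL·h
k_e = ln2 / t½ = 0.693147 / 1.8 = 0.3851 h^-1
Extrapolated tail: C_last / k_e = 83.9 / 0.3851 = 217.865
AUC_0→∞ = 1334.65 + 217.865 = 1552.515 ng/mL·h

AUC = 1550 ng/mL·h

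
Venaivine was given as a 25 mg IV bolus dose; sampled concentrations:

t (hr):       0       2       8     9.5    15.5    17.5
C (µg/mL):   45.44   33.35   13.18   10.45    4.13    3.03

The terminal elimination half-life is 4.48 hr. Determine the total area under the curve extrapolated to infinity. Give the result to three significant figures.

Trapezoidal AUC_0→17.5:
  [0→2]: (45.44+33.35)/2 × 2 = 78.79
  [2→8]: (33.35+13.18)/2 × 6 = 139.59
  [8→9.5]: (13.18+10.45)/2 × 1.5 = 17.7225
  [9.5→15.5]: (10.45+4.13)/2 × 6 = 43.74
  [15.5→17.5]: (4.13+3.03)/2 × 2 = 7.16
  Sum = 287.0025 µg/mL·hr
k_e = ln2 / t½ = 0.693147 / 4.48 = 0.1547 hr^-1
Extrapolated tail: C_last / k_e = 3.03 / 0.1547 = 19.586
AUC_0→∞ = 287.0025 + 19.586 = 306.5885 µg/mL·hr

AUC = 307 µg/mL·hr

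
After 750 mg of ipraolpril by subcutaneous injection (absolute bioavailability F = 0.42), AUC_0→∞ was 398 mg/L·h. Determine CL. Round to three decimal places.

CL = 0.791 L/h

CL = F × Dose / AUC_0→∞
   = 0.42 × 750 / 398 = 0.791457 L/h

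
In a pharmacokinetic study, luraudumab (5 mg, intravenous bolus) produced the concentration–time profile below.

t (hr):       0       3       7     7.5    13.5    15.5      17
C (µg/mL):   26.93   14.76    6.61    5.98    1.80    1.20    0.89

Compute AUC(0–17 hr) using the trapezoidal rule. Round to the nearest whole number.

Trapezoidal AUC_0→17:
  [0→3]: (26.93+14.76)/2 × 3 = 62.535
  [3→7]: (14.76+6.61)/2 × 4 = 42.74
  [7→7.5]: (6.61+5.98)/2 × 0.5 = 3.1475
  [7.5→13.5]: (5.98+1.80)/2 × 6 = 23.34
  [13.5→15.5]: (1.80+1.20)/2 × 2 = 3.0
  [15.5→17]: (1.20+0.89)/2 × 1.5 = 1.5675
  Sum = 136.33 µg/mL·hr

AUC = 136 µg/mL·hr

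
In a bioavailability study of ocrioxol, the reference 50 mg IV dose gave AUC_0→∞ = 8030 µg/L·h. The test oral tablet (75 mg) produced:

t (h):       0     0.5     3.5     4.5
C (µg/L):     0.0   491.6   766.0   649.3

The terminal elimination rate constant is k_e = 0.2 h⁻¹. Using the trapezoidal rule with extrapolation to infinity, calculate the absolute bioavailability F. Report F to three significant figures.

Trapezoidal AUC_0→4.5 (oral tablet):
  [0→0.5]: (0.0+491.6)/2 × 0.5 = 122.9
  [0.5→3.5]: (491.6+766.0)/2 × 3 = 1886.4
  [3.5→4.5]: (766.0+649.3)/2 × 1 = 707.65
  Sum = 2716.95 µg/L·h
Tail: C_last/k_e = 649.3/0.2 = 3246.500
AUC_0→∞ (oral tablet) = 2716.95 + 3246.500 = 5963.45 µg/L·h
F = (AUC_ev/D_ev)/(AUC_iv/D_iv) = (5963.45/75)/(8030/50) = 79.5127/160.6 = 0.4951

F = 0.495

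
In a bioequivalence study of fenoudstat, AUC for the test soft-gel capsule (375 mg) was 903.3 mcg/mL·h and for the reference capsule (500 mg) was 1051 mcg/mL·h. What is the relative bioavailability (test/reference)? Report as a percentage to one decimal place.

F_rel = 114.6%

F_rel = (AUC_test/D_test) / (AUC_ref/D_ref)
      = (903.3/375) / (1051/500)
      = 2.4088 / 2.102 = 1.1460 = 114.60%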